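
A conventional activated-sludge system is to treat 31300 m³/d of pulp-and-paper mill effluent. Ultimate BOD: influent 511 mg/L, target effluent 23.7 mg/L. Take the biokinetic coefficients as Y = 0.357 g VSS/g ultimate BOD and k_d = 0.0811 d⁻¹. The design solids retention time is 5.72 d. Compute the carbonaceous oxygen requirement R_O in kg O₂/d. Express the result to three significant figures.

R_O ≈ 9970 kg O₂/d

Observed yield with endogenous decay: Y_obs = Y / (1 + k_d·θ_c) = 0.357 / (1 + 0.0811 × 5.72) = 0.357 / 1.464 = 0.2439 g VSS/g ultimate BOD.
Q·(S₀ − S) = 31300 × (511 − 23.7) × 10⁻³ = 15252 kg/d removed.
P_X = Y_obs·Q·(S₀ − S) = 0.2439 × 15252 = 3720 kg VSS/d.
Carbonaceous O₂ demand = substrate oxidised − cell-mass equivalent = 15252 − 1.42 × 3720 = 9971 kg O₂/d.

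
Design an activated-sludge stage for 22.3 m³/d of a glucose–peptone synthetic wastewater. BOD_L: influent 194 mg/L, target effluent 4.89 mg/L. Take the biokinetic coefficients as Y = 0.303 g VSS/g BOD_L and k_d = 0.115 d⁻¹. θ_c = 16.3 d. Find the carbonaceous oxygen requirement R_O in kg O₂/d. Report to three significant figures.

R_O ≈ 3.59 kg O₂/d

The observed yield is Y_obs = Y/(1 + k_d·θ_c) = 0.303 / (1 + 0.115 × 16.3) = 0.303 / 2.875 = 0.1054 g VSS per g BOD_L removed.
Substrate removed = Q·(S₀ − S) = 22.3 m³/d × (194 − 4.89) g/m³ = 4.22×10^3 g/d = 4.217 kg/d.
Net sludge production P_X = 0.1054 × 4.217 = 0.4445 kg VSS/d.
Carbonaceous O₂ demand = substrate oxidised − cell-mass equivalent = 4.217 − 1.42 × 0.4445 = 3.586 kg O₂/d.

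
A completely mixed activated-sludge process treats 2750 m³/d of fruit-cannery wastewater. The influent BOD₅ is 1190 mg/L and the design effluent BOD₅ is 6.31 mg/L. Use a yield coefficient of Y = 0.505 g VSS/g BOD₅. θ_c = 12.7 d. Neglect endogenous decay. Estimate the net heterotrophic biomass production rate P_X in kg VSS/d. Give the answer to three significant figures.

No decay correction is needed, so Y_obs = Y = 0.505.
Substrate removed = Q·(S₀ − S) = 2750 m³/d × (1190 − 6.31) g/m³ = 3.26×10^6 g/d = 3255 kg/d.
P_X = Y_obs · Q(S₀ − S) = 0.5050 × 3255 = 1644 kg VSS/d.

P_X ≈ 1640 kg VSS/d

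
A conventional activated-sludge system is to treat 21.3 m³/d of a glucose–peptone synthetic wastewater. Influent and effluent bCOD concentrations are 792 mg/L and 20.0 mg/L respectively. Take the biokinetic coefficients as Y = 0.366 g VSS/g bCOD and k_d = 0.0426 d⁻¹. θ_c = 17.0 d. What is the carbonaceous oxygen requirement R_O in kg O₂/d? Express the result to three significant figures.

R_O ≈ 11.5 kg O₂/d

Observed yield with endogenous decay: Y_obs = Y / (1 + k_d·θ_c) = 0.366 / (1 + 0.0426 × 17.0) = 0.366 / 1.724 = 0.2123 g VSS/g bCOD.
ΔS = 792 − 20.0 = 772.0 mg/L, so the substrate removal rate is 21.3 × 772.0/1000 = 16.44 kg bCOD/d.
P_X = Y_obs·Q·(S₀ − S) = 0.2123 × 16.44 = 3.491 kg VSS/d.
R_O = Q·ΔS − 1.42 P_X = 16.44 − 4.957 = 11.49 kg O₂/d.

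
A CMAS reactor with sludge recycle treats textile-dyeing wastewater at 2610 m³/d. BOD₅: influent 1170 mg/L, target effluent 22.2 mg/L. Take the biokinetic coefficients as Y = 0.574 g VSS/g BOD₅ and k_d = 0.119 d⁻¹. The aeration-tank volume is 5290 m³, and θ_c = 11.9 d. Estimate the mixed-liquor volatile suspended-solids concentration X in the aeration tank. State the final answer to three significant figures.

X = Y·Q·ΔS·θ_c / [V·(1 + k_d θ_c)] = 0.574 × 2610 × (1170 − 22.2) × 11.9 / [5290 × (1 + 0.119 × 11.9)] = 1601 mg/L.

X ≈ 1600 mg/L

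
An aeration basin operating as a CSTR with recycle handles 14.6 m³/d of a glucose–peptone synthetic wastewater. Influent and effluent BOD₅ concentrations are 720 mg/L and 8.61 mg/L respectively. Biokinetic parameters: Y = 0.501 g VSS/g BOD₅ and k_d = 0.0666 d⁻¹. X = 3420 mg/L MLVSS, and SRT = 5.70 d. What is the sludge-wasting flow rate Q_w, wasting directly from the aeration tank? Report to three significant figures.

Steady-state biomass mass balance: V·X·(1 + k_d·θ_c) = Y·Q·(S₀ − S)·θ_c, so V = 0.501 × 14.6 × (720 − 8.61) × 5.70 / [3420 × (1 + 0.0666 × 5.70)] = 2.97×10^4 / 4718 = 6.286 m³.
For wasting at MLVSS concentration, Q_w = V/θ_c = 6.286/5.70 = 1.103 m³/d.

Q_w ≈ 1.10 m³/d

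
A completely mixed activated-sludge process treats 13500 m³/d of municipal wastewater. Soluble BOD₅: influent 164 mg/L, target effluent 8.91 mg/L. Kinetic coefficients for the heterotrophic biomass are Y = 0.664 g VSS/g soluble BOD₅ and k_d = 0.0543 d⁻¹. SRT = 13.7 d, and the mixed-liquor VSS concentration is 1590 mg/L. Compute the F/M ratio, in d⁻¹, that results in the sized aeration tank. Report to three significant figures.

Steady-state biomass mass balance: V·X·(1 + k_d·θ_c) = Y·Q·(S₀ − S)·θ_c, so V = 0.664 × 13500 × (164 − 8.91) × 13.7 / [1590 × (1 + 0.0543 × 13.7)] = 1.9×10^7 / 2773 = 6869 m³.
Food-to-microorganism ratio F/M = Q S₀ / (V X) = 13500 × 164 / (6869 × 1590) = 0.2027 d⁻¹.

F/M ≈ 0.203 d⁻¹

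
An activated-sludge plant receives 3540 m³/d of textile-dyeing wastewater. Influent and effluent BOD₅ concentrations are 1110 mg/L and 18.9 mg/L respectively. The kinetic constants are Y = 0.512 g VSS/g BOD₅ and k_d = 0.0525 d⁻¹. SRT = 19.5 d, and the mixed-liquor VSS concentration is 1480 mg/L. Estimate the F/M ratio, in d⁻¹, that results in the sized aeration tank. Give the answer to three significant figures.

From the SRT design equation V = Y Q (S₀−S) θ_c / [X (1 + k_d θ_c)] = 0.512 × 3540 × (1110 − 18.9) × 19.5 / [1480 × (1 + 0.0525 × 19.5)] = 3.86×10^7 / 2995 = 12875 m³.
F/M = applied load / biomass = Q·S₀/(V·X) = 3540 × 1110 / (12875 × 1480) = 0.2062 d⁻¹.

F/M ≈ 0.206 d⁻¹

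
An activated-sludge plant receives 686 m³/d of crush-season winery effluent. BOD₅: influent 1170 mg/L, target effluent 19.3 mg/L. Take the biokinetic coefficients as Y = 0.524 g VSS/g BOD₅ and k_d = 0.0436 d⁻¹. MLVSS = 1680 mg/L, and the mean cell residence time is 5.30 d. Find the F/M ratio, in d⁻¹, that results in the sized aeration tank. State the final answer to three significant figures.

F/M ≈ 0.451 d⁻¹

Steady-state biomass mass balance: V·X·(1 + k_d·θ_c) = Y·Q·(S₀ − S)·θ_c, so V = 0.524 × 686 × (1170 − 19.3) × 5.30 / [1680 × (1 + 0.0436 × 5.30)] = 2.19×10^6 / 2068 = 1060 m³.
Food-to-microorganism ratio F/M = Q S₀ / (V X) = 686 × 1170 / (1060 × 1680) = 0.4507 d⁻¹.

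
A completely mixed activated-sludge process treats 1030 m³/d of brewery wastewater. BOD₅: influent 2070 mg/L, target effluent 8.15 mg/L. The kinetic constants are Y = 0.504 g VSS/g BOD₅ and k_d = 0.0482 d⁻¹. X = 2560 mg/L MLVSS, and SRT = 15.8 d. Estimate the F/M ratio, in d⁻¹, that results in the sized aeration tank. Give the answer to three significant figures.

Steady-state biomass mass balance: V·X·(1 + k_d·θ_c) = Y·Q·(S₀ − S)·θ_c, so V = 0.504 × 1030 × (2070 − 8.15) × 15.8 / [2560 × (1 + 0.0482 × 15.8)] = 1.69×10^7 / 4510 = 3750 m³.
F/M = Q·S₀ / (V·X) = 1030 × 2070 / (3750 × 2560) = 0.2221 g BOD₅·(g VSS·d)⁻¹.

F/M ≈ 0.222 d⁻¹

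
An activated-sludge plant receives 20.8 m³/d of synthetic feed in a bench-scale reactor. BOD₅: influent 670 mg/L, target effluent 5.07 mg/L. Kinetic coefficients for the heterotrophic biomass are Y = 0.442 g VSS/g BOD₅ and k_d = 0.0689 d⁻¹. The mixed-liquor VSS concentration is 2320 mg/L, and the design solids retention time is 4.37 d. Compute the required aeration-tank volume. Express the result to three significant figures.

V ≈ 8.85 m³

From the SRT design equation V = Y Q (S₀−S) θ_c / [X (1 + k_d θ_c)] = 0.442 × 20.8 × (670 − 5.07) × 4.37 / [2320 × (1 + 0.0689 × 4.37)] = 2.67×10^4 / 3019 = 8.850 m³.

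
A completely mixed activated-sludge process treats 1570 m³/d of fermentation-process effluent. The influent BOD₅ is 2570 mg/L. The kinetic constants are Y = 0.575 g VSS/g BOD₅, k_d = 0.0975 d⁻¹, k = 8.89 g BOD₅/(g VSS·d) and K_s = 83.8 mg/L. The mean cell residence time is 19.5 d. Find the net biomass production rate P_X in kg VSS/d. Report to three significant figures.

For a completely mixed reactor with recycle the Lawrence–McCarty relation gives S = K_s·(1 + k_d·θ_c) / [θ_c·(Y·k − k_d) − 1] = 83.8 × (1 + 0.0975 × 19.5) / [19.5 × (0.575 × 8.89 − 0.0975) − 1] = 243.1 / 96.78 = 2.512 mg/L.
Observed yield with endogenous decay: Y_obs = Y / (1 + k_d·θ_c) = 0.575 / (1 + 0.0975 × 19.5) = 0.575 / 2.901 = 0.1982 g VSS/g BOD₅.
Q·(S₀ − S) = 1570 × (2570 − 2.51) × 10⁻³ = 4031 kg/d removed.
P_X = Y_obs · Q(S₀ − S) = 0.1982 × 4031 = 798.9 kg VSS/d.

P_X ≈ 799 kg VSS/d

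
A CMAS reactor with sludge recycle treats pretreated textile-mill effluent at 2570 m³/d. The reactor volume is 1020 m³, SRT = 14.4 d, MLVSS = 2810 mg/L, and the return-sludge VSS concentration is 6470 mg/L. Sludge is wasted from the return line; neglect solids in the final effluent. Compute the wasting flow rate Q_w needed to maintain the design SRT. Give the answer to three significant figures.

θ_c = V·X/(Q_w·X_r) when wasting from the recycle, so Q_w = V·X/(θ_c·X_r) = 1020 × 2810 / (14.4 × 6470) = 30.76 m³/d.

Q_w ≈ 30.8 m³/d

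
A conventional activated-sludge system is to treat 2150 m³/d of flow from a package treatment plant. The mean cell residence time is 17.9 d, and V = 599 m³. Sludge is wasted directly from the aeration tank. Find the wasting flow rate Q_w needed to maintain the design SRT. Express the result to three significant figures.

Q_w ≈ 33.5 m³/d

Wasting from the aeration tank: Q_w = V / θ_c = 599.0 / 17.9 = 33.46 m³/d.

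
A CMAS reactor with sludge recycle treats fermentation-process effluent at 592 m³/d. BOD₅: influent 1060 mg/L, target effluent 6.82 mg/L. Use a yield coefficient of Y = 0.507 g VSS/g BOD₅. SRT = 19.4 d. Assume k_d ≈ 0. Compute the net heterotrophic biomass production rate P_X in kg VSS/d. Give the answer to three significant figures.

P_X ≈ 316 kg VSS/d

No decay correction is needed, so Y_obs = Y = 0.507.
ΔS = 1060 − 6.82 = 1053 mg/L, so the substrate removal rate is 592 × 1053/1000 = 623.5 kg BOD₅/d.
Net biomass production P_X = Y_obs × Q·(S₀ − S) = 0.5070 × 623.5 = 316.1 kg VSS/d.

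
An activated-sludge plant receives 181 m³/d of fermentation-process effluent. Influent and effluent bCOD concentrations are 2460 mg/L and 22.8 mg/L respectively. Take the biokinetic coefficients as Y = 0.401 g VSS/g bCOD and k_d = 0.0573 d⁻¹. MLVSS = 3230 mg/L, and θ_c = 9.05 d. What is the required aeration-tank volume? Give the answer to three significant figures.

Steady-state biomass mass balance: V·X·(1 + k_d·θ_c) = Y·Q·(S₀ − S)·θ_c, so V = 0.401 × 181 × (2460 − 22.8) × 9.05 / [3230 × (1 + 0.0573 × 9.05)] = 1.6×10^6 / 4905 = 326.4 m³.

V ≈ 326 m³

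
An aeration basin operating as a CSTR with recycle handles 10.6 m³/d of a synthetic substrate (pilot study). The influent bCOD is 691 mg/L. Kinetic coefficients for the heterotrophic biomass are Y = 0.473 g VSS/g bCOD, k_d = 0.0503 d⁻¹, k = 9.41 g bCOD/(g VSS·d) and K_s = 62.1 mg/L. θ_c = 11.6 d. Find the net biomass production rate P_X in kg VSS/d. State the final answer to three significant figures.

From the Monod/SRT balance for a CMAS, S = K_s·(1+k_d θ_c)/[θ_c·(Y k − k_d) − 1] = 62.1 × (1 + 0.0503 × 11.6) / [11.6 × (0.473 × 9.41 − 0.0503) − 1] = 98.33 / 50.05 = 1.965 mg/L.
Y_obs = Y / (1 + k_d θ_c) = 0.473 / (1 + 0.0503 × 11.6) = 0.473 / 1.583 = 0.2987.
Substrate removed = Q·(S₀ − S) = 10.6 m³/d × (691 − 1.96) g/m³ = 7.3×10^3 g/d = 7.304 kg/d.
So the net sludge growth is P_X = 0.2987 × 7.304 = 2.182 kg VSS/d.

P_X ≈ 2.18 kg VSS/d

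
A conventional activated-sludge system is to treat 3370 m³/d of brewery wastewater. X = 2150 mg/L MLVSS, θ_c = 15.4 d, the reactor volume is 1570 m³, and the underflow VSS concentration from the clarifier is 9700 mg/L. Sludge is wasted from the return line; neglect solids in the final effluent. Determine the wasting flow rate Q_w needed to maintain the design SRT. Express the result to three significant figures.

Q_w = (V·X)/(θ_c X_r) = 1570 × 2150 / (15.4 × 9700) = 22.60 m³/d.

Q_w ≈ 22.6 m³/d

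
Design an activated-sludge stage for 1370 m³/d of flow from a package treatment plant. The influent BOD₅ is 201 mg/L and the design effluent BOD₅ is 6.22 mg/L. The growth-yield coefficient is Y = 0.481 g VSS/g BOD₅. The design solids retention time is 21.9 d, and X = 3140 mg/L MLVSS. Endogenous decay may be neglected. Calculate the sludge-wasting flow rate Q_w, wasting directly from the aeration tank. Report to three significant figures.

V·X = Y·Q·ΔS·θ_c gives V = 0.481 × 1370 × (201 − 6.22) × 21.9 / 3140 = 895.2 m³.
With mixed-liquor wasting, θ_c = V/Q_w, so Q_w = V/θ_c = 895.2/21.9 = 40.88 m³/d.

Q_w ≈ 40.9 m³/d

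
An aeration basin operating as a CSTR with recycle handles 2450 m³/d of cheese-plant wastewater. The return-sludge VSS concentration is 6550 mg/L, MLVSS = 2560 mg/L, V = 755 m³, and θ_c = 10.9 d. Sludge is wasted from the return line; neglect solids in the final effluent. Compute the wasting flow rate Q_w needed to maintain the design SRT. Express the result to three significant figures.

θ_c = V·X/(Q_w·X_r) when wasting from the recycle, so Q_w = V·X/(θ_c·X_r) = 755.0 × 2560 / (10.9 × 6550) = 27.07 m³/d.

Q_w ≈ 27.1 m³/d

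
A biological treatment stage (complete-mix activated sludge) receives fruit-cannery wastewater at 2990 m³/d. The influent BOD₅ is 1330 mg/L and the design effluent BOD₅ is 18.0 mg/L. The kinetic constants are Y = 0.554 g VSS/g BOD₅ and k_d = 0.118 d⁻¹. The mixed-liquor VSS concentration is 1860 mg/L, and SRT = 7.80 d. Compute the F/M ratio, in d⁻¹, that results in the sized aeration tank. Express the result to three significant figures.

From the SRT design equation V = Y Q (S₀−S) θ_c / [X (1 + k_d θ_c)] = 0.554 × 2990 × (1330 − 18.0) × 7.80 / [1860 × (1 + 0.118 × 7.80)] = 1.7×10^7 / 3572 = 4746 m³.
F/M = applied load / biomass = Q·S₀/(V·X) = 2990 × 1330 / (4746 × 1860) = 0.4505 d⁻¹.

F/M ≈ 0.451 d⁻¹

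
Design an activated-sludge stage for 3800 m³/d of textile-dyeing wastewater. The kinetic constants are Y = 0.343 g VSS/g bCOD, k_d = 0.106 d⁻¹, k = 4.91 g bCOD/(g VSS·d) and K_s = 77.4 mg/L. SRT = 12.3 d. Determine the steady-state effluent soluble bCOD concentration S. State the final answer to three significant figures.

S ≈ 9.69 mg/L

For a completely mixed reactor with recycle the Lawrence–McCarty relation gives S = K_s·(1 + k_d·θ_c) / [θ_c·(Y·k − k_d) − 1] = 77.4 × (1 + 0.106 × 12.3) / [12.3 × (0.343 × 4.91 − 0.106) − 1] = 178.3 / 18.41 = 9.685 mg/L.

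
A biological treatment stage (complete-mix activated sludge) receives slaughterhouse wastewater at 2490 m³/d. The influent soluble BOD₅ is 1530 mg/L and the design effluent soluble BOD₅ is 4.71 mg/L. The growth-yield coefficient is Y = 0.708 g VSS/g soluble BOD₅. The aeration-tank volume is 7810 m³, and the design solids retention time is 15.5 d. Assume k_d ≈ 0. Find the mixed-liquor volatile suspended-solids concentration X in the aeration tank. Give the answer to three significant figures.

Without decay, X = Y Q (S₀−S) θ_c / V = 0.708 × 2490 × (1530 − 4.71) × 15.5 / 7810 = 5337 mg/L.

X ≈ 5340 mg/L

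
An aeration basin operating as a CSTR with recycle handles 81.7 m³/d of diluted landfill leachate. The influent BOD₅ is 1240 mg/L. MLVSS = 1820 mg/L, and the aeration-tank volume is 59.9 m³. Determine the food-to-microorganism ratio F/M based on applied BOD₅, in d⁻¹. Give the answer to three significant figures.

F/M ≈ 0.929 d⁻¹

F/M = applied load / biomass = Q·S₀/(V·X) = 81.7 × 1240 / (59.90 × 1820) = 0.9293 d⁻¹.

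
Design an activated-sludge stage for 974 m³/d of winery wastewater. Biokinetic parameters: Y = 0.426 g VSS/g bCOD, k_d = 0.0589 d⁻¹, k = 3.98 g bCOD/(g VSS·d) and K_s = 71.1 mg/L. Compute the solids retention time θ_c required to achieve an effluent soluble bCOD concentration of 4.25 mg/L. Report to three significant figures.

From 1/θ_c = Y·k·S/(K_s + S) − k_d: Y·k·S/(K_s+S) = 0.426 × 3.98 × 4.25 / (71.1 + 4.25) = 0.09563 d⁻¹.
Then 1/θ_c = μ − k_d = 0.09563 − 0.0589 = 0.03673 d⁻¹, giving θ_c = 27.23 d.

θ_c ≈ 27.2 d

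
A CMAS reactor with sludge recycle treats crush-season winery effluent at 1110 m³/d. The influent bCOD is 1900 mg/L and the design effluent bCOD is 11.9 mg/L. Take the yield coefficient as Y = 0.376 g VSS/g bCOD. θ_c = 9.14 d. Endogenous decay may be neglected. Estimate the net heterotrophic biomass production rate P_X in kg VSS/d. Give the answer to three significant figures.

P_X ≈ 788 kg VSS/d

With endogenous decay neglected, the observed yield equals the true yield: Y_obs = Y = 0.376 g VSS/g bCOD.
Mass of bCOD removed per day: Q(S₀ − S) = 1110 × 1888 g/m³ = 2096 kg/d.
Biomass produced: P_X = Y_obs·Q·ΔS = 0.3760 × 2096 ≈ 788.0 kg VSS/d.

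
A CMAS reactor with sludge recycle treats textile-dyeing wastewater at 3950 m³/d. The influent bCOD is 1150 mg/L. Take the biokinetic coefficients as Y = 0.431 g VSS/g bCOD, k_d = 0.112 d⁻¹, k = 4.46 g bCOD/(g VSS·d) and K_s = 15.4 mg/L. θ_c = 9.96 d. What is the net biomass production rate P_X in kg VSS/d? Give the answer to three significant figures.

From the Monod/SRT balance for a CMAS, S = K_s·(1+k_d θ_c)/[θ_c·(Y k − k_d) − 1] = 15.4 × (1 + 0.112 × 9.96) / [9.96 × (0.431 × 4.46 − 0.112) − 1] = 32.58 / 17.03 = 1.913 mg/L.
Y_obs = Y / (1 + k_d θ_c) = 0.431 / (1 + 0.112 × 9.96) = 0.431 / 2.116 = 0.2037.
Substrate removed = Q·(S₀ − S) = 3950 m³/d × (1150 − 1.91) g/m³ = 4.53×10^6 g/d = 4535 kg/d.
So the net sludge growth is P_X = 0.2037 × 4535 = 923.9 kg VSS/d.

P_X ≈ 924 kg VSS/d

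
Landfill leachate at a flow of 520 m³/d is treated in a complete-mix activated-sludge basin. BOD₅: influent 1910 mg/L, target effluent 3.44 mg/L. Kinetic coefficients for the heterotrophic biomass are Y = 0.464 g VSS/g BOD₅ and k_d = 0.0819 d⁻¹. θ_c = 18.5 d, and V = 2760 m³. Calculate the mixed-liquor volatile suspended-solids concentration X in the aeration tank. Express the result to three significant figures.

X = Y·Q·ΔS·θ_c / [V·(1 + k_d θ_c)] = 0.464 × 520 × (1910 − 3.44) × 18.5 / [2760 × (1 + 0.0819 × 18.5)] = 1226 mg/L.

X ≈ 1230 mg/L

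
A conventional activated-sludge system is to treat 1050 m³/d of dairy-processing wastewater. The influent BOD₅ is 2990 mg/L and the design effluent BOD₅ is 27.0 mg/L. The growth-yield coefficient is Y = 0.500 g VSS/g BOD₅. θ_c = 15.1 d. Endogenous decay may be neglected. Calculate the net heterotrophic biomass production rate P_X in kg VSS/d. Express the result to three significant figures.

P_X ≈ 1560 kg VSS/d

With endogenous decay neglected, the observed yield equals the true yield: Y_obs = Y = 0.500 g VSS/g BOD₅.
ΔS = 2990 − 27.0 = 2963 mg/L, so the substrate removal rate is 1050 × 2963/1000 = 3111 kg BOD₅/d.
Net biomass production P_X = Y_obs × Q·(S₀ − S) = 0.5000 × 3111 = 1556 kg VSS/d.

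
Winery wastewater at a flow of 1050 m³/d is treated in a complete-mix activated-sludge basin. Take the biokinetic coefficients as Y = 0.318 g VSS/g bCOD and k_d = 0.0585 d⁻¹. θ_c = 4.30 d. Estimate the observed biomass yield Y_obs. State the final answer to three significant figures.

Y_obs ≈ 0.254 g VSS/g bCOD

The observed yield is Y_obs = Y/(1 + k_d·θ_c) = 0.318 / (1 + 0.0585 × 4.30) = 0.318 / 1.252 = 0.2541 g VSS per g bCOD removed.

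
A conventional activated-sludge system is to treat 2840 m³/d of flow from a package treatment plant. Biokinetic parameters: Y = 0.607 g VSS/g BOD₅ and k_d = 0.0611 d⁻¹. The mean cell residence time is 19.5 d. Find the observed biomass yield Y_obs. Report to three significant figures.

Correct the yield for decay: Y_obs = Y/(1 + k_d θ_c) = 0.607 / (1 + 0.0611 × 19.5) = 0.607 / 2.191 = 0.2770.

Y_obs ≈ 0.277 g VSS/g BOD₅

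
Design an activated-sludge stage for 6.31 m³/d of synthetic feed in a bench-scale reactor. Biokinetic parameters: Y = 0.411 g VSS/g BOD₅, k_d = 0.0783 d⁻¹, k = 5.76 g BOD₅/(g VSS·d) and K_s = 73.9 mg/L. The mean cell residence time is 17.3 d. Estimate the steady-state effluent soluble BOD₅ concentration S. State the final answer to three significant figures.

For a completely mixed reactor with recycle the Lawrence–McCarty relation gives S = K_s·(1 + k_d·θ_c) / [θ_c·(Y·k − k_d) − 1] = 73.9 × (1 + 0.0783 × 17.3) / [17.3 × (0.411 × 5.76 − 0.0783) − 1] = 174.0 / 38.60 = 4.508 mg/L.

S ≈ 4.51 mg/L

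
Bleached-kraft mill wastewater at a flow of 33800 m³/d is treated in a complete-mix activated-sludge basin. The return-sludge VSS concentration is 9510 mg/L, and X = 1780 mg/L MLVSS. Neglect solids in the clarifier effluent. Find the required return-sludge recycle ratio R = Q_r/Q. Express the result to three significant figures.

Solids balance on the clarifier gives (1+R)X = R·X_r, so R = X/(X_r − X) = 1780 / (9510 − 1780) = 0.2303.

R ≈ 0.230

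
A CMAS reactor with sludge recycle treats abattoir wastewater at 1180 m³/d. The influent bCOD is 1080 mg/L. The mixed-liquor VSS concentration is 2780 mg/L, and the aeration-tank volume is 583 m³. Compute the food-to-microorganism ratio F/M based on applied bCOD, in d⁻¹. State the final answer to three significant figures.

F/M ≈ 0.786 d⁻¹

Food-to-microorganism ratio F/M = Q S₀ / (V X) = 1180 × 1080 / (583.0 × 2780) = 0.7863 d⁻¹.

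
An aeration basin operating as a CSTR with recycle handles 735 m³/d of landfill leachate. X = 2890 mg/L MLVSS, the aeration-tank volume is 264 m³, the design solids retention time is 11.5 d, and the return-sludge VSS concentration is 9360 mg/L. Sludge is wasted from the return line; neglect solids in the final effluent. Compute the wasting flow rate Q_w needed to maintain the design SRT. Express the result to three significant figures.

Q_w ≈ 7.09 m³/d

Wasting from the return line (neglecting effluent solids): Q_w = V·X / (θ_c·X_r) = 264.0 × 2890 / (11.5 × 9360) = 7.088 m³/d.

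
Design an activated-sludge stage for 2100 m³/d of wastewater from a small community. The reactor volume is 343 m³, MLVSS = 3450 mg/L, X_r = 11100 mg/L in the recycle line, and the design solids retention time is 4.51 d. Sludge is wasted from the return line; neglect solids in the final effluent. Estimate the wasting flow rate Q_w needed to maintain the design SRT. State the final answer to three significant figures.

θ_c = V·X/(Q_w·X_r) when wasting from the recycle, so Q_w = V·X/(θ_c·X_r) = 343.0 × 3450 / (4.51 × 11100) = 23.64 m³/d.

Q_w ≈ 23.6 m³/d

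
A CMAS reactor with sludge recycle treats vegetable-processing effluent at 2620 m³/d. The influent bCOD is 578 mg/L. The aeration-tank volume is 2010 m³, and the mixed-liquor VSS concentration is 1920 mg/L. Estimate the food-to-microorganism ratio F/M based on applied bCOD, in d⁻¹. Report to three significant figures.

F/M ≈ 0.392 d⁻¹

F/M = applied load / biomass = Q·S₀/(V·X) = 2620 × 578 / (2010 × 1920) = 0.3924 d⁻¹.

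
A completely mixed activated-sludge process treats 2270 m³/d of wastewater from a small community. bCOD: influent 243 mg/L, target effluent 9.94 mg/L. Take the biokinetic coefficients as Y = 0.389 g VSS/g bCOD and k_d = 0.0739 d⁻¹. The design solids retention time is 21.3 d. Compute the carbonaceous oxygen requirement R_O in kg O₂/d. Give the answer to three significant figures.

Observed yield with endogenous decay: Y_obs = Y / (1 + k_d·θ_c) = 0.389 / (1 + 0.0739 × 21.3) = 0.389 / 2.574 = 0.1511 g VSS/g bCOD.
ΔS = 243 − 9.94 = 233.1 mg/L, so the substrate removal rate is 2270 × 233.1/1000 = 529.0 kg bCOD/d.
Net sludge production P_X = 0.1511 × 529.0 = 79.95 kg VSS/d.
Carbonaceous O₂ demand = substrate oxidised − cell-mass equivalent = 529.0 − 1.42 × 79.95 = 415.5 kg O₂/d.

R_O ≈ 416 kg O₂/d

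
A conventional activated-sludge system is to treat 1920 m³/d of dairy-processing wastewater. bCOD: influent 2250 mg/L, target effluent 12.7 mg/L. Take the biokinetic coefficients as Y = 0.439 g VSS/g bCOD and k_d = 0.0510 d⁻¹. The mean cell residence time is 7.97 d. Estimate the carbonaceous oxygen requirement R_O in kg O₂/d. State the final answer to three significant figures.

Observed yield with endogenous decay: Y_obs = Y / (1 + k_d·θ_c) = 0.439 / (1 + 0.0510 × 7.97) = 0.439 / 1.406 = 0.3121 g VSS/g bCOD.
ΔS = 2250 − 12.7 = 2237 mg/L, so the substrate removal rate is 1920 × 2237/1000 = 4296 kg bCOD/d.
Biomass synthesised: P_X = Y_obs × 4296 = 1341 kg VSS/d.
R_O = Q·(S₀ − S) − 1.42·P_X = 4296 − 1.42 × 1341 = 2392 kg O₂/d.

R_O ≈ 2390 kg O₂/d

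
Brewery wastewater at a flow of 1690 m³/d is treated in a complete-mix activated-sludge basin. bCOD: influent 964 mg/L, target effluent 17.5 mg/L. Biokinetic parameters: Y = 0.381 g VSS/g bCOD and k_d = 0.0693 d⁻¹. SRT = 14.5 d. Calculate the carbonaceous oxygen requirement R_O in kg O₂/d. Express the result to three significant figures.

Y_obs = Y / (1 + k_d θ_c) = 0.381 / (1 + 0.0693 × 14.5) = 0.381 / 2.005 = 0.1900.
Substrate removed = Q·(S₀ − S) = 1690 m³/d × (964 − 17.5) g/m³ = 1.6×10^6 g/d = 1600 kg/d.
Net sludge production P_X = 0.1900 × 1600 = 304.0 kg VSS/d.
R_O = Q·(S₀ − S) − 1.42·P_X = 1600 − 1.42 × 304.0 = 1168 kg O₂/d.

R_O ≈ 1170 kg O₂/d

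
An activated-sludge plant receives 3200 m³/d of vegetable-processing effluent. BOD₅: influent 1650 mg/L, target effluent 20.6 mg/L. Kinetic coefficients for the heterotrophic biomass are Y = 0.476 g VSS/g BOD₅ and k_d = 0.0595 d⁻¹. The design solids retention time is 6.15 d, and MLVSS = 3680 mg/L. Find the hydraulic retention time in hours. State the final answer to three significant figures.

τ ≈ 22.8 h

From the SRT design equation V = Y Q (S₀−S) θ_c / [X (1 + k_d θ_c)] = 0.476 × 3200 × (1650 − 20.6) × 6.15 / [3680 × (1 + 0.0595 × 6.15)] = 1.53×10^7 / 5027 = 3037 m³.
HRT = V/Q = 3037 m³ / 3200 m³·d⁻¹ = 0.9489 d × 24 = 22.77 h.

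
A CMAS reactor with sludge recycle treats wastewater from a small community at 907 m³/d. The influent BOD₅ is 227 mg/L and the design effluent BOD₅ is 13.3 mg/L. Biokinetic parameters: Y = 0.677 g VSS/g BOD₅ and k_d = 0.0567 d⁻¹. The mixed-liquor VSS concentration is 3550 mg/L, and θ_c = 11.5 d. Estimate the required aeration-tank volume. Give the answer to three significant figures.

Rearranging the biomass balance for a CMAS with decay, V = Y·Q·ΔS·θ_c / [X·(1+k_d θ_c)] = 0.677 × 907 × (227 − 13.3) × 11.5 / [3550 × (1 + 0.0567 × 11.5)] = 1.51×10^6 / 5865 = 257.3 m³.

V ≈ 257 m³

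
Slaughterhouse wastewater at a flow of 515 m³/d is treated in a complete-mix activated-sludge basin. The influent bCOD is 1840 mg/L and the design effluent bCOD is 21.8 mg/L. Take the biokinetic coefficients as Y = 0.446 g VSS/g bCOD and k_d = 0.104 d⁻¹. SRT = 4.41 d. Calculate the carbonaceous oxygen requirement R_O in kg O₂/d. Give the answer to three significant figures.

R_O ≈ 530 kg O₂/d

Correct the yield for decay: Y_obs = Y/(1 + k_d θ_c) = 0.446 / (1 + 0.104 × 4.41) = 0.446 / 1.459 = 0.3058.
Substrate removed = Q·(S₀ − S) = 515 m³/d × (1840 − 21.8) g/m³ = 9.36×10^5 g/d = 936.4 kg/d.
Biomass synthesised: P_X = Y_obs × 936.4 = 286.3 kg VSS/d.
Carbonaceous O₂ demand = substrate oxidised − cell-mass equivalent = 936.4 − 1.42 × 286.3 = 529.8 kg O₂/d.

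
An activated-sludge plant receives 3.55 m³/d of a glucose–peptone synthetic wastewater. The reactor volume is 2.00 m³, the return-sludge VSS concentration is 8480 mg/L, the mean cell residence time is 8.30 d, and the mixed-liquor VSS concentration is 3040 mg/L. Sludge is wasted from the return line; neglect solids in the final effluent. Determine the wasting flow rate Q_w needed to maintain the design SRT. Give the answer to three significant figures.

Wasting from the return line (neglecting effluent solids): Q_w = V·X / (θ_c·X_r) = 2.000 × 3040 / (8.30 × 8480) = 0.08638 m³/d.

Q_w ≈ 0.0864 m³/d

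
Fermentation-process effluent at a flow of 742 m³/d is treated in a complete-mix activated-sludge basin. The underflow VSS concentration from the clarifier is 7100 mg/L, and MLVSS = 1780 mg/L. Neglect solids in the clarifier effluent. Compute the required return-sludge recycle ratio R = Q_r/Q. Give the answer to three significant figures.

R ≈ 0.335

Solids balance on the clarifier gives (1+R)X = R·X_r, so R = X/(X_r − X) = 1780 / (7100 − 1780) = 0.3346.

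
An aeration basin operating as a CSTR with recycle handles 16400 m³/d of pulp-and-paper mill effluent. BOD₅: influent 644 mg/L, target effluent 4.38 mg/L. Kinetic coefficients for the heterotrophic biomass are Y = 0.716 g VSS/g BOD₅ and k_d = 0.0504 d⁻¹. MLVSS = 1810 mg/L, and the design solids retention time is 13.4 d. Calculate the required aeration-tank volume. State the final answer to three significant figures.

V ≈ 33200 m³

Rearranging the biomass balance for a CMAS with decay, V = Y·Q·ΔS·θ_c / [X·(1+k_d θ_c)] = 0.716 × 16400 × (644 − 4.38) × 13.4 / [1810 × (1 + 0.0504 × 13.4)] = 1.01×10^8 / 3032 = 33189 m³.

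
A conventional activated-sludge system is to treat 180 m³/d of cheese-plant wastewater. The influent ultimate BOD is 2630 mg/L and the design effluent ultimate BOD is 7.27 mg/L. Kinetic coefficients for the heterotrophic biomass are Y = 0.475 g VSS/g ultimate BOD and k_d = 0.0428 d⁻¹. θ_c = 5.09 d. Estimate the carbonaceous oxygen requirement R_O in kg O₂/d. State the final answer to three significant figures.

R_O ≈ 211 kg O₂/d

Observed yield with endogenous decay: Y_obs = Y / (1 + k_d·θ_c) = 0.475 / (1 + 0.0428 × 5.09) = 0.475 / 1.218 = 0.3900 g VSS/g ultimate BOD.
Mass of ultimate BOD removed per day: Q(S₀ − S) = 180 × 2623 g/m³ = 472.1 kg/d.
P_X = Y_obs·Q·(S₀ − S) = 0.3900 × 472.1 = 184.1 kg VSS/d.
Carbonaceous O₂ demand = substrate oxidised − cell-mass equivalent = 472.1 − 1.42 × 184.1 = 210.6 kg O₂/d.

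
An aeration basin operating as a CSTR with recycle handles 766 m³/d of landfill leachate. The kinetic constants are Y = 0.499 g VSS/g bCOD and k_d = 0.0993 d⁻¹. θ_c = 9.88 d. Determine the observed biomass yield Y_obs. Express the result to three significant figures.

Correct the yield for decay: Y_obs = Y/(1 + k_d θ_c) = 0.499 / (1 + 0.0993 × 9.88) = 0.499 / 1.981 = 0.2519.

Y_obs ≈ 0.252 g VSS/g bCOD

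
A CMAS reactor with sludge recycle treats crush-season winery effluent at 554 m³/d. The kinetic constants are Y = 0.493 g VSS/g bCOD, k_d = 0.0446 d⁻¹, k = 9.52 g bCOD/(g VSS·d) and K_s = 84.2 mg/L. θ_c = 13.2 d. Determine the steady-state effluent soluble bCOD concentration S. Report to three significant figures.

S ≈ 2.22 mg/L

From the Monod/SRT balance for a CMAS, S = K_s·(1+k_d θ_c)/[θ_c·(Y k − k_d) − 1] = 84.2 × (1 + 0.0446 × 13.2) / [13.2 × (0.493 × 9.52 − 0.0446) − 1] = 133.8 / 60.36 = 2.216 mg/L.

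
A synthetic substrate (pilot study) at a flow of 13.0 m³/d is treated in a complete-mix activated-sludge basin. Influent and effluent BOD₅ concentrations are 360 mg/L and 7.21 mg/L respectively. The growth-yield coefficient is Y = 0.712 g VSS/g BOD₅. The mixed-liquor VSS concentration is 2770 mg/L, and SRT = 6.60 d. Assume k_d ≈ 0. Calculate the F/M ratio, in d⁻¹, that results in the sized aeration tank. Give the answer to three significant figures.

F/M ≈ 0.217 d⁻¹

With k_d = 0 the design equation reduces to V = Y Q (S₀−S) θ_c / X = 0.712 × 13.0 × (360 − 7.21) × 6.60 / 2770 = 7.780 m³.
F/M = applied load / biomass = Q·S₀/(V·X) = 13.0 × 360 / (7.780 × 2770) = 0.2172 d⁻¹.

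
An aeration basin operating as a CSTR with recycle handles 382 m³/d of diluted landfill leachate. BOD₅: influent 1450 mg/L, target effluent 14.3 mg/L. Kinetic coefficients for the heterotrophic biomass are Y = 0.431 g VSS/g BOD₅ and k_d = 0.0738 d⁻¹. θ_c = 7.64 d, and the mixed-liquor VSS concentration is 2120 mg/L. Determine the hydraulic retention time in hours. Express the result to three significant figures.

From the SRT design equation V = Y Q (S₀−S) θ_c / [X (1 + k_d θ_c)] = 0.431 × 382 × (1450 − 14.3) × 7.64 / [2120 × (1 + 0.0738 × 7.64)] = 1.81×10^6 / 3315 = 544.7 m³.
τ = V/Q = 544.7/382 = 1.426 d, or 34.22 h.

τ ≈ 34.2 h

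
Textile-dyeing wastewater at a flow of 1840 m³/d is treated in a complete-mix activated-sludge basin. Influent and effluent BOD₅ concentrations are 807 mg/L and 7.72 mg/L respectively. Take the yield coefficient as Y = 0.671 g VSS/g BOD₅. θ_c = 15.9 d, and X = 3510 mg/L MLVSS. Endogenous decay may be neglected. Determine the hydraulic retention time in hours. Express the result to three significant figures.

τ ≈ 58.3 h

With k_d = 0 the design equation reduces to V = Y Q (S₀−S) θ_c / X = 0.671 × 1840 × (807 − 7.72) × 15.9 / 3510 = 4470 m³.
Hydraulic retention time τ = V/Q = 4470 / 1840 = 2.429 d = 58.31 h.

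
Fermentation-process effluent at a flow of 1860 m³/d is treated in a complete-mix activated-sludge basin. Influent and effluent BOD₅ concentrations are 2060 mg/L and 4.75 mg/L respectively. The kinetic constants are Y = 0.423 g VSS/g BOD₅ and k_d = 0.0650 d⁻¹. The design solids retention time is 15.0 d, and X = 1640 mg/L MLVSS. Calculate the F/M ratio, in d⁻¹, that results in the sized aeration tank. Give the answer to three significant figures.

F/M ≈ 0.312 d⁻¹

Rearranging the biomass balance for a CMAS with decay, V = Y·Q·ΔS·θ_c / [X·(1+k_d θ_c)] = 0.423 × 1860 × (2060 − 4.75) × 15.0 / [1640 × (1 + 0.0650 × 15.0)] = 2.43×10^7 / 3239 = 7489 m³.
Food-to-microorganism ratio F/M = Q S₀ / (V X) = 1860 × 2060 / (7489 × 1640) = 0.3120 d⁻¹.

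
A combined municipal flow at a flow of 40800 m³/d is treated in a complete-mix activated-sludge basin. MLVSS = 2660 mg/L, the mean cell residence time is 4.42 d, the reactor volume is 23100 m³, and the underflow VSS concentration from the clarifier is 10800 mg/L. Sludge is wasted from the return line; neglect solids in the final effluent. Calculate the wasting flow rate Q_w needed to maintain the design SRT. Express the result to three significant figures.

Q_w ≈ 1290 m³/d

θ_c = V·X/(Q_w·X_r) when wasting from the recycle, so Q_w = V·X/(θ_c·X_r) = 23100 × 2660 / (4.42 × 10800) = 1287 m³/d.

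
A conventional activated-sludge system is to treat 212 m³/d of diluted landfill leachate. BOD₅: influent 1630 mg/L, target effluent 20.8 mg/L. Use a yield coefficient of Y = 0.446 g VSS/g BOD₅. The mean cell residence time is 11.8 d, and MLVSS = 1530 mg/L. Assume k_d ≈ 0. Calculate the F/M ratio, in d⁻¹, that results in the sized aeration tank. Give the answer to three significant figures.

F/M ≈ 0.192 d⁻¹

V·X = Y·Q·ΔS·θ_c gives V = 0.446 × 212 × (1630 − 20.8) × 11.8 / 1530 = 1173 m³.
F/M = Q·S₀ / (V·X) = 212 × 1630 / (1173 × 1530) = 0.1925 g BOD₅·(g VSS·d)⁻¹.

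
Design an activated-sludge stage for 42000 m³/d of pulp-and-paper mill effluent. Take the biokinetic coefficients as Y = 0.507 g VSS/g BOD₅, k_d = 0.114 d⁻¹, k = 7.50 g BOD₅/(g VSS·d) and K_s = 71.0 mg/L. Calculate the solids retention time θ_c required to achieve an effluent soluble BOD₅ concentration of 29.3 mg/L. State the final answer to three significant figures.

θ_c ≈ 1.00 d

From 1/θ_c = Y·k·S/(K_s + S) − k_d: Y·k·S/(K_s+S) = 0.507 × 7.50 × 29.3 / (71.0 + 29.3) = 1.111 d⁻¹.
Then 1/θ_c = μ − k_d = 1.111 − 0.114 = 0.9968 d⁻¹, giving θ_c = 1.003 d.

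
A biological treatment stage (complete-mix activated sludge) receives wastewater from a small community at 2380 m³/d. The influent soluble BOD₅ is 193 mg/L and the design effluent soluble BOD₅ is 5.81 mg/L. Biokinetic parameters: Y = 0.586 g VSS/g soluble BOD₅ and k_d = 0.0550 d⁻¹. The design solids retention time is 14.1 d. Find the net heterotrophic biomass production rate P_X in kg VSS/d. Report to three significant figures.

The observed yield is Y_obs = Y/(1 + k_d·θ_c) = 0.586 / (1 + 0.0550 × 14.1) = 0.586 / 1.776 = 0.3300 g VSS per g soluble BOD₅ removed.
Q·(S₀ − S) = 2380 × (193 − 5.81) × 10⁻³ = 445.5 kg/d removed.
Net biomass production P_X = Y_obs × Q·(S₀ − S) = 0.3300 × 445.5 = 147.0 kg VSS/d.

P_X ≈ 147 kg VSS/d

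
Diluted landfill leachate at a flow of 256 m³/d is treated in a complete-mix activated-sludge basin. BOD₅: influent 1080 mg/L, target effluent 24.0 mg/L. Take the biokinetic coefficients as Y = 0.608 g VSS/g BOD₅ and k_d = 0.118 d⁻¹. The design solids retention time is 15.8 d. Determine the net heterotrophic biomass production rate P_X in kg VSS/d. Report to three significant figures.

Observed yield with endogenous decay: Y_obs = Y / (1 + k_d·θ_c) = 0.608 / (1 + 0.118 × 15.8) = 0.608 / 2.864 = 0.2123 g VSS/g BOD₅.
Mass of BOD₅ removed per day: Q(S₀ − S) = 256 × 1056 g/m³ = 270.3 kg/d.
So the net sludge growth is P_X = 0.2123 × 270.3 = 57.38 kg VSS/d.

P_X ≈ 57.4 kg VSS/d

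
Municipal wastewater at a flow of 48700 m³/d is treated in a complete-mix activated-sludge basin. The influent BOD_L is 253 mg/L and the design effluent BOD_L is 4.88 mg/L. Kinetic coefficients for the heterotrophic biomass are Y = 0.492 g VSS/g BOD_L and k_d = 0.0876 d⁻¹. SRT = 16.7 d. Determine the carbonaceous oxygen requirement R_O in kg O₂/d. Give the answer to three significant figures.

R_O ≈ 8660 kg O₂/d

The observed yield is Y_obs = Y/(1 + k_d·θ_c) = 0.492 / (1 + 0.0876 × 16.7) = 0.492 / 2.463 = 0.1998 g VSS per g BOD_L removed.
ΔS = 253 − 4.88 = 248.1 mg/L, so the substrate removal rate is 48700 × 248.1/1000 = 12083 kg BOD_L/d.
Net sludge production P_X = 0.1998 × 12083 = 2414 kg VSS/d.
R_O = Q·(S₀ − S) − 1.42·P_X = 12083 − 1.42 × 2414 = 8656 kg O₂/d.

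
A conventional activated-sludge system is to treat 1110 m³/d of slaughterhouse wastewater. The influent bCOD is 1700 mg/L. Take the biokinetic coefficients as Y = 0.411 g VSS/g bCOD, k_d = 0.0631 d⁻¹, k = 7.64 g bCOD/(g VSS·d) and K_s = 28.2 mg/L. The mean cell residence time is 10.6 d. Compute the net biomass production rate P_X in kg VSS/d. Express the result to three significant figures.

For a completely mixed reactor with recycle the Lawrence–McCarty relation gives S = K_s·(1 + k_d·θ_c) / [θ_c·(Y·k − k_d) − 1] = 28.2 × (1 + 0.0631 × 10.6) / [10.6 × (0.411 × 7.64 − 0.0631) − 1] = 47.06 / 31.62 = 1.489 mg/L.
Correct the yield for decay: Y_obs = Y/(1 + k_d θ_c) = 0.411 / (1 + 0.0631 × 10.6) = 0.411 / 1.669 = 0.2463.
Mass of bCOD removed per day: Q(S₀ − S) = 1110 × 1699 g/m³ = 1885 kg/d.
Net biomass production P_X = Y_obs × Q·(S₀ − S) = 0.2463 × 1885 = 464.3 kg VSS/d.

P_X ≈ 464 kg VSS/d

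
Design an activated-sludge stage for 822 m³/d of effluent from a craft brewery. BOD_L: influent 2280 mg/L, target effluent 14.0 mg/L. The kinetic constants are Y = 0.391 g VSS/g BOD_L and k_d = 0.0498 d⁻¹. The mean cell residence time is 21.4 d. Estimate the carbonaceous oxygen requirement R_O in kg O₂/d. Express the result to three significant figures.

R_O ≈ 1360 kg O₂/d

Observed yield with endogenous decay: Y_obs = Y / (1 + k_d·θ_c) = 0.391 / (1 + 0.0498 × 21.4) = 0.391 / 2.066 = 0.1893 g VSS/g BOD_L.
Q·(S₀ − S) = 822 × (2280 − 14.0) × 10⁻³ = 1863 kg/d removed.
Biomass synthesised: P_X = Y_obs × 1863 = 352.6 kg VSS/d.
R_O = Q·(S₀ − S) − 1.42·P_X = 1863 − 1.42 × 352.6 = 1362 kg O₂/d.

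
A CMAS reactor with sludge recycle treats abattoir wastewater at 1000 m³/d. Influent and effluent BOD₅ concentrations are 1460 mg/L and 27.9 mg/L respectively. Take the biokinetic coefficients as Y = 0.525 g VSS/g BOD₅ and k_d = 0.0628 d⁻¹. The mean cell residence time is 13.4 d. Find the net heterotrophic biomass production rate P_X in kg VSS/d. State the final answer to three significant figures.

P_X ≈ 408 kg VSS/d

Y_obs = Y / (1 + k_d θ_c) = 0.525 / (1 + 0.0628 × 13.4) = 0.525 / 1.842 = 0.2851.
ΔS = 1460 − 27.9 = 1432 mg/L, so the substrate removal rate is 1000 × 1432/1000 = 1432 kg BOD₅/d.
Net biomass production P_X = Y_obs × Q·(S₀ − S) = 0.2851 × 1432 = 408.3 kg VSS/d.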